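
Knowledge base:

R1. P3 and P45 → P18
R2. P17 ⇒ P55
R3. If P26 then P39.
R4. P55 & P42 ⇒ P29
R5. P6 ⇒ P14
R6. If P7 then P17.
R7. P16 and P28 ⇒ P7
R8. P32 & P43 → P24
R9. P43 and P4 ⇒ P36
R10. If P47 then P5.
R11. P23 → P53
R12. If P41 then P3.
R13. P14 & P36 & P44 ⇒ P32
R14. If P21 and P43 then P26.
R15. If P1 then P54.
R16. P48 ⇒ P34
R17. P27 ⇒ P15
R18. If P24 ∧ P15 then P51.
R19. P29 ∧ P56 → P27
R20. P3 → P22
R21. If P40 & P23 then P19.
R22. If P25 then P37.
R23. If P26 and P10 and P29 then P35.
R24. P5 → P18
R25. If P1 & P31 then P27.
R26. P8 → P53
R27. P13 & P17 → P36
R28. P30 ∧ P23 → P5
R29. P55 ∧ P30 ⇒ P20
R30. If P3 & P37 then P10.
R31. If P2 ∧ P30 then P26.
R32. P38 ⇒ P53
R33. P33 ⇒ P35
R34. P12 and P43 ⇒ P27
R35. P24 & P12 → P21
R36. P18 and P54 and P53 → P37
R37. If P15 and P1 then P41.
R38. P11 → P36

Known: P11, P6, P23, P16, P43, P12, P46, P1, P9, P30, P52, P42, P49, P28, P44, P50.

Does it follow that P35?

Yes

P14  (by R5: P6)
P7  (by R7: P16, P28)
P53  (by R11: P23)
P54  (by R15: P1)
P5  (by R28: P30, P23)
P27  (by R34: P12, P43)
P36  (by R38: P11)
P17  (by R6: P7)
P32  (by R13: P14, P36, P44)
P15  (by R17: P27)
P18  (by R24: P5)
P37  (by R36: P18, P54, P53)
P41  (by R37: P15, P1)
P55  (by R2: P17)
P29  (by R4: P55, P42)
P24  (by R8: P32, P43)
P3  (by R12: P41)
P10  (by R30: P3, P37)
P21  (by R35: P24, P12)
P26  (by R14: P21, P43)
P35  (by R23: P26, P10, P29)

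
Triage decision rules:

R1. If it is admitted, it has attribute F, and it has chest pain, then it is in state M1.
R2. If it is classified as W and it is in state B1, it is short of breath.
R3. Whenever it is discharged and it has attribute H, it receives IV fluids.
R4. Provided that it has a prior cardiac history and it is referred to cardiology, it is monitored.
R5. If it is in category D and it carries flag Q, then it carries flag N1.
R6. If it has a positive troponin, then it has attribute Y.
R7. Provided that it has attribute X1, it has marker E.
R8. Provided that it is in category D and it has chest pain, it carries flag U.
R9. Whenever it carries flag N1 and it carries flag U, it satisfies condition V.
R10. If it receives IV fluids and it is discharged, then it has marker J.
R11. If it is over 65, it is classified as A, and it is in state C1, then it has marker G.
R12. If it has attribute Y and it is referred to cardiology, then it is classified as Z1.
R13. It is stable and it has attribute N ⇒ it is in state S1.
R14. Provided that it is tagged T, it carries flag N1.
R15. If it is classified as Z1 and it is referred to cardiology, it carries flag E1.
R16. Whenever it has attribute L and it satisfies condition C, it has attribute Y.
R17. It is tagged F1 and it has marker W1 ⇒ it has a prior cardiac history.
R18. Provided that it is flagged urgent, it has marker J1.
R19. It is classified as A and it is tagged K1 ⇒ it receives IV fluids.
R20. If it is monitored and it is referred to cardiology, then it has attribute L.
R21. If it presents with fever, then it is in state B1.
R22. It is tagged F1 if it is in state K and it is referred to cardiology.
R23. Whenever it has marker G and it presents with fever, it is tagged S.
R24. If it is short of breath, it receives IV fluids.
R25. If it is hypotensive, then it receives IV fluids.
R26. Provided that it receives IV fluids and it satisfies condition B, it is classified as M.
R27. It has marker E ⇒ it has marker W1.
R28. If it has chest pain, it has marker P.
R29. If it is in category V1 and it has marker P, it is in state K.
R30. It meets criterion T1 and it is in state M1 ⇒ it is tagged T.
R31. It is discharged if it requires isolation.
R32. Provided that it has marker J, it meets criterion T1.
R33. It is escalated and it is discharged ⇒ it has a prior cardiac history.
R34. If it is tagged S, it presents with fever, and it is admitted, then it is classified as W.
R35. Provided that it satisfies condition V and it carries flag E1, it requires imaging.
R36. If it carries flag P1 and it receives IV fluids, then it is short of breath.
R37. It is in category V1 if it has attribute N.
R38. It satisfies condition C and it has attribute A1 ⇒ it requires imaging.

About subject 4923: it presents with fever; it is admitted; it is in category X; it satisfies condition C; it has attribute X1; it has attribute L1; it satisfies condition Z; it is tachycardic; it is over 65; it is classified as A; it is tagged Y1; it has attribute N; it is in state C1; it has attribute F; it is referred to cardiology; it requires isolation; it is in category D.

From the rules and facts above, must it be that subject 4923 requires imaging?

Forward chaining from the given facts derives: has marker E, has marker G, is in state B1, is tagged S, has marker W1, is discharged, is classified as W, is in category V1, is short of breath, receives IV fluids, has marker J, meets criterion T1.
Rules concluding "it requires imaging": R35 needs "it satisfies condition V"; R38 needs "it has attribute A1" — none of these are established.

No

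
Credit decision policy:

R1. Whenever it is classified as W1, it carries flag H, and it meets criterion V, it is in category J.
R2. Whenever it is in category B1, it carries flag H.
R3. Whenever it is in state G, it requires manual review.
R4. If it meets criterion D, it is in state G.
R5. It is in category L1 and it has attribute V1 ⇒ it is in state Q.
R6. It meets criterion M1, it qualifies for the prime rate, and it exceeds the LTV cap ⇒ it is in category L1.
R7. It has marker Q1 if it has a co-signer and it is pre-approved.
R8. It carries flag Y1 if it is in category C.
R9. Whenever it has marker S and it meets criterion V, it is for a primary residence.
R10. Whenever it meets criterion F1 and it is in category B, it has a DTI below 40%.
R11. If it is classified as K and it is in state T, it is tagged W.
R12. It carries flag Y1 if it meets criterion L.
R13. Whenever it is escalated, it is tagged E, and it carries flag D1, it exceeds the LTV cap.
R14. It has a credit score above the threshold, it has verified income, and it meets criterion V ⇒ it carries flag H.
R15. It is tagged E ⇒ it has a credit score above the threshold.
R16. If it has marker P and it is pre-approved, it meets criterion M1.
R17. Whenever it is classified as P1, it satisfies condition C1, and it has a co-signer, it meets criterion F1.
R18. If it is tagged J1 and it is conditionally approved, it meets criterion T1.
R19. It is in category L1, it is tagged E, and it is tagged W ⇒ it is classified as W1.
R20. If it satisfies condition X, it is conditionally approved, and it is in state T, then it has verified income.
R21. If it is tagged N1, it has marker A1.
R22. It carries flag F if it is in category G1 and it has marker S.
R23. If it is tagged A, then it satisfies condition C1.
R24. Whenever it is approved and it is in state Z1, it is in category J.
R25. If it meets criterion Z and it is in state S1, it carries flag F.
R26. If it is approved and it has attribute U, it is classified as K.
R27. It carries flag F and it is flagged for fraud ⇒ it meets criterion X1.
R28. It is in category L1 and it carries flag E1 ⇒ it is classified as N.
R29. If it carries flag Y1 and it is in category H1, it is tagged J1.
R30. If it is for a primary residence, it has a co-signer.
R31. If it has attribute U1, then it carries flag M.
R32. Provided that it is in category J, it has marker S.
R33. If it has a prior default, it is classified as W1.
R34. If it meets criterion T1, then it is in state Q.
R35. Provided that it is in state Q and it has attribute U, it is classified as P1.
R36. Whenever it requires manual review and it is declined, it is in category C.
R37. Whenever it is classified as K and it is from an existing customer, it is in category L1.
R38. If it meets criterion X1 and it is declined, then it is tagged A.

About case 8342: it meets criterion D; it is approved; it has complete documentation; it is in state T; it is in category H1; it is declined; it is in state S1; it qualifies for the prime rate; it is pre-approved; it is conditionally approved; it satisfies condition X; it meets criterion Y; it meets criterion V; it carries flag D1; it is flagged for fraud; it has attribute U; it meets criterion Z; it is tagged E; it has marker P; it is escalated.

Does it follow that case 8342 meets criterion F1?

By R4 (it meets criterion D): it is in state G.
By R13 (it is escalated, it is tagged E, it carries flag D1): it exceeds the LTV cap.
By R15 (it is tagged E): it has a credit score above the threshold.
By R16 (it has marker P, it is pre-approved): it meets criterion M1.
By R20 (it satisfies condition X, it is conditionally approved, it is in state T): it has verified income.
By R25 (it meets criterion Z, it is in state S1): it carries flag F.
By R26 (it is approved, it has attribute U): it is classified as K.
By R27 (it carries flag F, it is flagged for fraud): it meets criterion X1.
By R38 (it meets criterion X1, it is declined): it is tagged A.
By R3 (it is in state G): it requires manual review.
By R6 (it meets criterion M1, it qualifies for the prime rate, it exceeds the LTV cap): it is in category L1.
By R11 (it is classified as K, it is in state T): it is tagged W.
By R14 (it has a credit score above the threshold, it has verified income, it meets criterion V): it carries flag H.
By R19 (it is in category L1, it is tagged E, it is tagged W): it is classified as W1.
By R23 (it is tagged A): it satisfies condition C1.
By R36 (it requires manual review, it is declined): it is in category C.
By R1 (it is classified as W1, it carries flag H, it meets criterion V): it is in category J.
By R8 (it is in category C): it carries flag Y1.
By R29 (it carries flag Y1, it is in category H1): it is tagged J1.
By R32 (it is in category J): it has marker S.
By R9 (it has marker S, it meets criterion V): it is for a primary residence.
By R18 (it is tagged J1, it is conditionally approved): it meets criterion T1.
By R30 (it is for a primary residence): it has a co-signer.
By R34 (it meets criterion T1): it is in state Q.
By R35 (it is in state Q, it has attribute U): it is classified as P1.
By R17 (it is classified as P1, it satisfies condition C1, it has a co-signer): it meets criterion F1.

Yes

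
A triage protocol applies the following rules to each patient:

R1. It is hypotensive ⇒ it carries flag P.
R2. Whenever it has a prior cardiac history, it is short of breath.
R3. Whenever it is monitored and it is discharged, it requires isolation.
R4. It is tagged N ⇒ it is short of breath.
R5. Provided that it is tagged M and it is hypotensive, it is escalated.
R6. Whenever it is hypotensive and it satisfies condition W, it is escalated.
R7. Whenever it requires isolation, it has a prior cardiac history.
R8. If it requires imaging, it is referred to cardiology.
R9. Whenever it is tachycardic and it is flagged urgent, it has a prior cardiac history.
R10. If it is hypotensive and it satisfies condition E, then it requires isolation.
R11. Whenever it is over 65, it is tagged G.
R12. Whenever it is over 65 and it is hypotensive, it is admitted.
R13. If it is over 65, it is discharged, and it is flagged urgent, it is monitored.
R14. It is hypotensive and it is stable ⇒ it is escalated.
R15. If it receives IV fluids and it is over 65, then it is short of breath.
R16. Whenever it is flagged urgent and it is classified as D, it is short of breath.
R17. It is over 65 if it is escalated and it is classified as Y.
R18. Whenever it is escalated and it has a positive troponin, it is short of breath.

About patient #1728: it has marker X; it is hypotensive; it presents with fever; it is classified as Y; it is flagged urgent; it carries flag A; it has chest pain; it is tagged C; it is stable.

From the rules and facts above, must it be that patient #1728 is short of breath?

No

Forward chaining from the given facts derives: carries flag P, is escalated, is over 65, is tagged G, is admitted.
Rules concluding "it is short of breath": R2 needs "it has a prior cardiac history"; R4 needs "it is tagged N"; R15 needs "it receives IV fluids"; R16 needs "it is classified as D"; R18 needs "it has a positive troponin" — none of these are established.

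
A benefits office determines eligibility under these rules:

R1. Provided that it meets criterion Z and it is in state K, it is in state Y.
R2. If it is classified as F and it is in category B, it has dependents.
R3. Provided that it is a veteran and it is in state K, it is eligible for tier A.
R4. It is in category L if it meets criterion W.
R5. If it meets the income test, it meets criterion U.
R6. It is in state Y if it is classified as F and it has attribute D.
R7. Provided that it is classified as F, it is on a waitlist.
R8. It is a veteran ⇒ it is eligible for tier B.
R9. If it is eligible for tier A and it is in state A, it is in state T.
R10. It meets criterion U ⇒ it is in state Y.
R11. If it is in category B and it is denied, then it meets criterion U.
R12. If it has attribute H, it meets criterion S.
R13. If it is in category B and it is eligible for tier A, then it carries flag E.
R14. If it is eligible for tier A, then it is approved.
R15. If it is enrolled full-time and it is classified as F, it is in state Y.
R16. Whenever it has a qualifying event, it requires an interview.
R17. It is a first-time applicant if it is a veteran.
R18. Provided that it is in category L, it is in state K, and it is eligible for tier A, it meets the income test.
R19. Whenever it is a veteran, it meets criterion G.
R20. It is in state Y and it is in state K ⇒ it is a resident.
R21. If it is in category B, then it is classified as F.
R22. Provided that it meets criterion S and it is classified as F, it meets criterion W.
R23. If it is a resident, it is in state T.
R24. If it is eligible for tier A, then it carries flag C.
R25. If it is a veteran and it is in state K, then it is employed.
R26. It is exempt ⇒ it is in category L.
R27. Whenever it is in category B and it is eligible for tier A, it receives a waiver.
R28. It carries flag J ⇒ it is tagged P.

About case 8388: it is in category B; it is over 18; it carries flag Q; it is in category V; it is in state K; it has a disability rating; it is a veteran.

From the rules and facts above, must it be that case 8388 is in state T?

No

Forward chaining from the given facts derives: is eligible for tier A, is eligible for tier B, carries flag E, is approved, is a first-time applicant, meets criterion G, is classified as F, carries flag C, is employed, receives a waiver, has dependents, is on a waitlist.
Rules concluding "it is in state T": R9 needs "it is in state A"; R23 needs "it is a resident" — none of these are established.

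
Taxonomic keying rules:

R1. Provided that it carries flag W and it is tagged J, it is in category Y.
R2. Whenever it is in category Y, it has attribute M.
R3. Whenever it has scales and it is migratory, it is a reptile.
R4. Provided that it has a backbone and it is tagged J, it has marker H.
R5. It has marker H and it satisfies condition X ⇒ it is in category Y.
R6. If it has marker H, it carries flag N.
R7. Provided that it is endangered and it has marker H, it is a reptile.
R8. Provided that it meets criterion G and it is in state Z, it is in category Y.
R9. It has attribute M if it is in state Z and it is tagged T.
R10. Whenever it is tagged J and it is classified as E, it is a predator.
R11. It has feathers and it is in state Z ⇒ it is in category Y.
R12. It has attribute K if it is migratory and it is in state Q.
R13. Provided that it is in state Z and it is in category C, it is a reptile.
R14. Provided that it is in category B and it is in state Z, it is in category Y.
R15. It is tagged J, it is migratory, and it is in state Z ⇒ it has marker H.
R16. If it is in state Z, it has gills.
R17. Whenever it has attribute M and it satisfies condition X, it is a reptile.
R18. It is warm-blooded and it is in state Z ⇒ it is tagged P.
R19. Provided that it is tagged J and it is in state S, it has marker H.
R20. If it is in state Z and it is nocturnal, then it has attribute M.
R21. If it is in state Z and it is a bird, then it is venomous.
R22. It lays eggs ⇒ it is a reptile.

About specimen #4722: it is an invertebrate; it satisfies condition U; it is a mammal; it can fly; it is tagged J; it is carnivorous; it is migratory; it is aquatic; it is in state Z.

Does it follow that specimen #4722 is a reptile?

Forward chaining from the given facts derives: has marker H, has gills, carries flag N.
Rules concluding "it is a reptile": R3 needs "it has scales"; R7 needs "it is endangered"; R13 needs "it is in category C"; R17 needs "it has attribute M"; R22 needs "it lays eggs" — none of these are established.

No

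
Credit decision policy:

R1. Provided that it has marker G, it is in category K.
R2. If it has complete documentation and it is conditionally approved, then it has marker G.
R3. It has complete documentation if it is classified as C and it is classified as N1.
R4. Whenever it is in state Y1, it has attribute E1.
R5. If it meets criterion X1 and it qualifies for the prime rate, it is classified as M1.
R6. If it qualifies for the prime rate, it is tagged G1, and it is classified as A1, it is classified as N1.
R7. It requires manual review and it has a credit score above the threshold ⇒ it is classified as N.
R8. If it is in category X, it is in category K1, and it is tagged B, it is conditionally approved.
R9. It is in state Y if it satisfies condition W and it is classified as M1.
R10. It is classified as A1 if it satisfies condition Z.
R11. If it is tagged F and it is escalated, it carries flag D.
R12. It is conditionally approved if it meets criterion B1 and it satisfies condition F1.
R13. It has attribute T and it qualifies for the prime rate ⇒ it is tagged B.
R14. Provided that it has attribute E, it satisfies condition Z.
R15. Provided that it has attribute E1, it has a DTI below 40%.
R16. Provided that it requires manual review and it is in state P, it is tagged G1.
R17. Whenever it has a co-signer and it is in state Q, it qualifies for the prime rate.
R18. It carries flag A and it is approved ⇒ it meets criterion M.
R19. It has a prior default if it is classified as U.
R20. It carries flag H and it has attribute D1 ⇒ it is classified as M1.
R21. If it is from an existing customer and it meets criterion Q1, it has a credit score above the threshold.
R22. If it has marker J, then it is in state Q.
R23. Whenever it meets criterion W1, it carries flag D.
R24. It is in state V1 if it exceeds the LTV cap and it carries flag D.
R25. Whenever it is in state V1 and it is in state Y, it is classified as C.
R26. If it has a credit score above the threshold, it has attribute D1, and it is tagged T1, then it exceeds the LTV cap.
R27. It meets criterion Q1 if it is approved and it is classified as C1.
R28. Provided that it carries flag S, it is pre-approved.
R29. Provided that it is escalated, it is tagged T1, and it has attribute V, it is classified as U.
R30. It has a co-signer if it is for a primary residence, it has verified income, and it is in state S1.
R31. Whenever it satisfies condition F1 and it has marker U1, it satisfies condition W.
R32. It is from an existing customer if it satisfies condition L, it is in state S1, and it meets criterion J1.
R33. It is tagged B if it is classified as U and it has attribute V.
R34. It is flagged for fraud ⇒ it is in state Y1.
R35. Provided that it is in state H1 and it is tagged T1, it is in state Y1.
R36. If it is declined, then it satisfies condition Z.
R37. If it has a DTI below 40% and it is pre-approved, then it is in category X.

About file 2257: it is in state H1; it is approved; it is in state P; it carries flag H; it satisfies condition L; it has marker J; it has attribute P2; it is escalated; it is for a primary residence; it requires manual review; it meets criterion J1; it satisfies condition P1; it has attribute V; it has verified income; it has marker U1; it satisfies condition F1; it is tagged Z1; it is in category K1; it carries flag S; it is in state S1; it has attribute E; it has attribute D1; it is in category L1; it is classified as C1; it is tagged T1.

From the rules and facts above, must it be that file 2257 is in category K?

No

Forward chaining from the given facts derives: satisfies condition Z, is tagged G1, is classified as M1, is in state Q, meets criterion Q1, is pre-approved, is classified as U, has a co-signer, satisfies condition W, is from an existing customer, is tagged B, is in state Y1, has attribute E1, is in state Y, is classified as A1, has a DTI below 40%, qualifies for the prime rate, has a prior default, has a credit score above the threshold, exceeds the LTV cap, is in category X, is classified as N1, is classified as N, is conditionally approved.
The only rule concluding "it is in category K" is R1, which needs "it has marker G"; that is never established.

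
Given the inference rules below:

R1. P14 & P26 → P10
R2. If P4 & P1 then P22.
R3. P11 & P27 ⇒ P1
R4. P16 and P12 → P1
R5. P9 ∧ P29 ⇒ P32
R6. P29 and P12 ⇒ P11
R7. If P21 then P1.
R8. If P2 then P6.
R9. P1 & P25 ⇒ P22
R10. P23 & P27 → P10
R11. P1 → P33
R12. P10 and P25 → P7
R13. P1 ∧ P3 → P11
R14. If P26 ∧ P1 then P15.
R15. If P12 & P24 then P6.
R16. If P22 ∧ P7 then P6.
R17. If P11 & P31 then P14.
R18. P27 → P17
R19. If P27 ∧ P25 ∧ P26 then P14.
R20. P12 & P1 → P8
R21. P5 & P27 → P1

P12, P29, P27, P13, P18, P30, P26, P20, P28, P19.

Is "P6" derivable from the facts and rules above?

Forward chaining from the given facts derives: P11, P17, P1, P33, P15, P8.
Rules concluding P6: R8 needs P2; R15 needs P24; R16 needs P22 — none of these are established.

No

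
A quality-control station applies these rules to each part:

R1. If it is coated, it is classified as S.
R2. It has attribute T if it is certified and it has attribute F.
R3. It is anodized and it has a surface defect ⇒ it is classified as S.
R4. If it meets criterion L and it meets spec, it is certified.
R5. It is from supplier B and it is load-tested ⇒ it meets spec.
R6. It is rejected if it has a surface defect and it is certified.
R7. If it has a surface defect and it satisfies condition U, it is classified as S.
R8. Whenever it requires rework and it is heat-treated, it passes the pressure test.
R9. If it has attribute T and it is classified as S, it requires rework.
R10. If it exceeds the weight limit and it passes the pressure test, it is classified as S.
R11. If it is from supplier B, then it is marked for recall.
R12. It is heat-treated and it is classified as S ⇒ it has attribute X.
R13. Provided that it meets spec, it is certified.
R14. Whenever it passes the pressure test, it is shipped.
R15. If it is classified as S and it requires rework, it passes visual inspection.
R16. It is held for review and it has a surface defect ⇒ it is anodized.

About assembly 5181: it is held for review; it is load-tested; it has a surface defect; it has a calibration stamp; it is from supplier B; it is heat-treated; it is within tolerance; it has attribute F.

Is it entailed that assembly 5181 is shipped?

By R5 (it is from supplier B, it is load-tested): it meets spec.
By R13 (it meets spec): it is certified.
By R16 (it is held for review, it has a surface defect): it is anodized.
By R2 (it is certified, it has attribute F): it has attribute T.
By R3 (it is anodized, it has a surface defect): it is classified as S.
By R9 (it has attribute T, it is classified as S): it requires rework.
By R8 (it requires rework, it is heat-treated): it passes the pressure test.
By R14 (it passes the pressure test): it is shipped.

Yes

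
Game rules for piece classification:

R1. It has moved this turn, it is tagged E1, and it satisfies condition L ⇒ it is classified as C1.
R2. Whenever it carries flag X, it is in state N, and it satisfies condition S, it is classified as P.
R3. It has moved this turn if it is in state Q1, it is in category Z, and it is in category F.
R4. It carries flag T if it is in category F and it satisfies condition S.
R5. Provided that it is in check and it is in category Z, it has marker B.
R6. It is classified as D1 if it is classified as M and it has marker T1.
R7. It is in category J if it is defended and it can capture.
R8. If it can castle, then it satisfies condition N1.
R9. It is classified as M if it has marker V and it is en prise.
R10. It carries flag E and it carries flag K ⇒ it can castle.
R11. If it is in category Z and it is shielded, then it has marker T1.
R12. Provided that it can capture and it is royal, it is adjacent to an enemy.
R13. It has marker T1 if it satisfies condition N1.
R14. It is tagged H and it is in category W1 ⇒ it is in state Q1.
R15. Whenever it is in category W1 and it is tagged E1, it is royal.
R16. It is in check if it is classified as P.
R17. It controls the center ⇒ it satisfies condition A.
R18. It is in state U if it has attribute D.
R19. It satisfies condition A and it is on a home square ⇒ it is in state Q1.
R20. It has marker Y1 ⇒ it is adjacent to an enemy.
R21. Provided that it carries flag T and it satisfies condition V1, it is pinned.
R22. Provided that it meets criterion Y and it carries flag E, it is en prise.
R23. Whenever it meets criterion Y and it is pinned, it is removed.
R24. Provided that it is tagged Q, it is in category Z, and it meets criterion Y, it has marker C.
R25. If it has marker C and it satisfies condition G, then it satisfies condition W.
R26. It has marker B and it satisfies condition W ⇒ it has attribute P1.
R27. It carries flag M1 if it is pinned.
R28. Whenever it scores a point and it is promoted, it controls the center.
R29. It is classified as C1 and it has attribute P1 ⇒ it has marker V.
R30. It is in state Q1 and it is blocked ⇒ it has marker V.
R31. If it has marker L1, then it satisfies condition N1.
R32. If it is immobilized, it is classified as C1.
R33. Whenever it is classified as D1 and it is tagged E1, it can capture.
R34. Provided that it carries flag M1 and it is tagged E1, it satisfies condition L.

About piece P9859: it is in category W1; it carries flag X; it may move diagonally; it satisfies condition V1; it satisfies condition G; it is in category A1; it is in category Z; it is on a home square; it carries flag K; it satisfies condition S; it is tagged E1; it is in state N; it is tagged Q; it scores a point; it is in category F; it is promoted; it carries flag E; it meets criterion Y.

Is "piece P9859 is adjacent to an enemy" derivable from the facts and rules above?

Yes

By R2 (it carries flag X, it is in state N, it satisfies condition S): it is classified as P.
By R4 (it is in category F, it satisfies condition S): it carries flag T.
By R10 (it carries flag E, it carries flag K): it can castle.
By R15 (it is in category W1, it is tagged E1): it is royal.
By R16 (it is classified as P): it is in check.
By R21 (it carries flag T, it satisfies condition V1): it is pinned.
By R22 (it meets criterion Y, it carries flag E): it is en prise.
By R24 (it is tagged Q, it is in category Z, it meets criterion Y): it has marker C.
By R25 (it has marker C, it satisfies condition G): it satisfies condition W.
By R27 (it is pinned): it carries flag M1.
By R28 (it scores a point, it is promoted): it controls the center.
By R34 (it carries flag M1, it is tagged E1): it satisfies condition L.
By R5 (it is in check, it is in category Z): it has marker B.
By R8 (it can castle): it satisfies condition N1.
By R13 (it satisfies condition N1): it has marker T1.
By R17 (it controls the center): it satisfies condition A.
By R19 (it satisfies condition A, it is on a home square): it is in state Q1.
By R26 (it has marker B, it satisfies condition W): it has attribute P1.
By R3 (it is in state Q1, it is in category Z, it is in category F): it has moved this turn.
By R1 (it has moved this turn, it is tagged E1, it satisfies condition L): it is classified as C1.
By R29 (it is classified as C1, it has attribute P1): it has marker V.
By R9 (it has marker V, it is en prise): it is classified as M.
By R6 (it is classified as M, it has marker T1): it is classified as D1.
By R33 (it is classified as D1, it is tagged E1): it can capture.
By R12 (it can capture, it is royal): it is adjacent to an enemy.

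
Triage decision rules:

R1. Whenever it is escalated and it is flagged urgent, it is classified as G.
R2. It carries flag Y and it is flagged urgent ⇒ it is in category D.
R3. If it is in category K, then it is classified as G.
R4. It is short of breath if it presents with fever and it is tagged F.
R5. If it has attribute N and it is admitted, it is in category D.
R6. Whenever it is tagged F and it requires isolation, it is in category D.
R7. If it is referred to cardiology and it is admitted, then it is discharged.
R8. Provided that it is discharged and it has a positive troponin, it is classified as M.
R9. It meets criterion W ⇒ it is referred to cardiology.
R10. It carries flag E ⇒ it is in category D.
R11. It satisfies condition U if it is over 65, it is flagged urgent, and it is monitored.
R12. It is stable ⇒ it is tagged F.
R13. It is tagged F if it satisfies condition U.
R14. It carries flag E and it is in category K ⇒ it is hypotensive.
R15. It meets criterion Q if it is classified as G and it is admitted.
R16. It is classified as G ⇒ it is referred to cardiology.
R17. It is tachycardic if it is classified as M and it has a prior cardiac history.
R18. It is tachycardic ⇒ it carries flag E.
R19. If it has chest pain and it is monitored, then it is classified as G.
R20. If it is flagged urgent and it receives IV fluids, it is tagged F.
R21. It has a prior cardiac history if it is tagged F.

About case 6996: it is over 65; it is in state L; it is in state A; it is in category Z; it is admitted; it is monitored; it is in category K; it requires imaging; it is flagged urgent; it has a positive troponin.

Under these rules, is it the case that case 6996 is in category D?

Yes

By R3 (it is in category K): it is classified as G.
By R11 (it is over 65, it is flagged urgent, it is monitored): it satisfies condition U.
By R13 (it satisfies condition U): it is tagged F.
By R16 (it is classified as G): it is referred to cardiology.
By R21 (it is tagged F): it has a prior cardiac history.
By R7 (it is referred to cardiology, it is admitted): it is discharged.
By R8 (it is discharged, it has a positive troponin): it is classified as M.
By R17 (it is classified as M, it has a prior cardiac history): it is tachycardic.
By R18 (it is tachycardic): it carries flag E.
By R10 (it carries flag E): it is in category D.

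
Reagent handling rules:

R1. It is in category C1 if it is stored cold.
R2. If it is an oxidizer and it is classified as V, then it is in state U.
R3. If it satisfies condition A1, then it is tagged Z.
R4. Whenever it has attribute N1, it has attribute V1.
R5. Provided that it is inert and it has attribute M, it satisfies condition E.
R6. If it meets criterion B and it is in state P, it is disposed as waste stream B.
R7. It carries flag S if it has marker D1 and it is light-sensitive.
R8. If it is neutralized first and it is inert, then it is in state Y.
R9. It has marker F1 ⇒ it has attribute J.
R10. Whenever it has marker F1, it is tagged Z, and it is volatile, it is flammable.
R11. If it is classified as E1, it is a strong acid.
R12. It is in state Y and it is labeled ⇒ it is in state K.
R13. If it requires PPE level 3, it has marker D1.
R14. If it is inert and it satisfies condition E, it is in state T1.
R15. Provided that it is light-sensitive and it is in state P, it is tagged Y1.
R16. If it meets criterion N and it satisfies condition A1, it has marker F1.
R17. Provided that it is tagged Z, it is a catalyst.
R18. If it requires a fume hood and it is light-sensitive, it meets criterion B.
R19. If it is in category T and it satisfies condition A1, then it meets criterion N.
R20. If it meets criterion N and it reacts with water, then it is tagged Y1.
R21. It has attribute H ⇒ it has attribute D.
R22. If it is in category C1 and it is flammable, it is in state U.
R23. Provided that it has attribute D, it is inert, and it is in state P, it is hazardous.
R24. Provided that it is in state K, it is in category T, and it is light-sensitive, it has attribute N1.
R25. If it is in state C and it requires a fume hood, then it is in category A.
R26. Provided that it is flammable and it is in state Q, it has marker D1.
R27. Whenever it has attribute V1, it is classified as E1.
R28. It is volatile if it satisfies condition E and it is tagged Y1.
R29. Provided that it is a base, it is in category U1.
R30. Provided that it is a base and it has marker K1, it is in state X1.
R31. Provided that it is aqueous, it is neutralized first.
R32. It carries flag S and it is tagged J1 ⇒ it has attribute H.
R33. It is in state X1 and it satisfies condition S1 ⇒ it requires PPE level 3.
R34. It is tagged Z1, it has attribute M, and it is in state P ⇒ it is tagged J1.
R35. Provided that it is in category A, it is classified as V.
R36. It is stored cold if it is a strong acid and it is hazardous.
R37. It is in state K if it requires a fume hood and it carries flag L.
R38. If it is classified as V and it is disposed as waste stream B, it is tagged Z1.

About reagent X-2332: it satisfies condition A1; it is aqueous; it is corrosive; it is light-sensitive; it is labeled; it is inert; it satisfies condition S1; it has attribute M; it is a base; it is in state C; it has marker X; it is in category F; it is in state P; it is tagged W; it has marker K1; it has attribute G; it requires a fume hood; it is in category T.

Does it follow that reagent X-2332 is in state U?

Yes

By R3 (it satisfies condition A1): it is tagged Z.
By R5 (it is inert, it has attribute M): it satisfies condition E.
By R15 (it is light-sensitive, it is in state P): it is tagged Y1.
By R18 (it requires a fume hood, it is light-sensitive): it meets criterion B.
By R19 (it is in category T, it satisfies condition A1): it meets criterion N.
By R25 (it is in state C, it requires a fume hood): it is in category A.
By R28 (it satisfies condition E, it is tagged Y1): it is volatile.
By R30 (it is a base, it has marker K1): it is in state X1.
By R31 (it is aqueous): it is neutralized first.
By R33 (it is in state X1, it satisfies condition S1): it requires PPE level 3.
By R35 (it is in category A): it is classified as V.
By R6 (it meets criterion B, it is in state P): it is disposed as waste stream B.
By R8 (it is neutralized first, it is inert): it is in state Y.
By R12 (it is in state Y, it is labeled): it is in state K.
By R13 (it requires PPE level 3): it has marker D1.
By R16 (it meets criterion N, it satisfies condition A1): it has marker F1.
By R24 (it is in state K, it is in category T, it is light-sensitive): it has attribute N1.
By R38 (it is classified as V, it is disposed as waste stream B): it is tagged Z1.
By R4 (it has attribute N1): it has attribute V1.
By R7 (it has marker D1, it is light-sensitive): it carries flag S.
By R10 (it has marker F1, it is tagged Z, it is volatile): it is flammable.
By R27 (it has attribute V1): it is classified as E1.
By R34 (it is tagged Z1, it has attribute M, it is in state P): it is tagged J1.
By R11 (it is classified as E1): it is a strong acid.
By R32 (it carries flag S, it is tagged J1): it has attribute H.
By R21 (it has attribute H): it has attribute D.
By R23 (it has attribute D, it is inert, it is in state P): it is hazardous.
By R36 (it is a strong acid, it is hazardous): it is stored cold.
By R1 (it is stored cold): it is in category C1.
By R22 (it is in category C1, it is flammable): it is in state U.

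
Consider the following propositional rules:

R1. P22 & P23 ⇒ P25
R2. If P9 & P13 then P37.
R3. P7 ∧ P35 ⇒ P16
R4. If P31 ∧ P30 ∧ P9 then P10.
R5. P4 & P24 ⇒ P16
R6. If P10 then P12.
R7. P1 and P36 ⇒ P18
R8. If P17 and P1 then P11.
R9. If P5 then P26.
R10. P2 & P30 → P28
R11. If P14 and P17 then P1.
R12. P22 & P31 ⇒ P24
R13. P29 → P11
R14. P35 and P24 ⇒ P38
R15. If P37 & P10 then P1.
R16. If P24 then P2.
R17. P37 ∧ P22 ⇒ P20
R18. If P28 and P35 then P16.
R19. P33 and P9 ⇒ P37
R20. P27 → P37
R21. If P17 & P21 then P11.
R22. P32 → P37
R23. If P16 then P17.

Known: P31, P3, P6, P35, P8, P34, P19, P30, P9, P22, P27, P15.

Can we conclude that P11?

P10  (by R4: P31, P30, P9)
P24  (by R12: P22, P31)
P2  (by R16: P24)
P37  (by R20: P27)
P28  (by R10: P2, P30)
P1  (by R15: P37, P10)
P16  (by R18: P28, P35)
P17  (by R23: P16)
P11  (by R8: P17, P1)

Yes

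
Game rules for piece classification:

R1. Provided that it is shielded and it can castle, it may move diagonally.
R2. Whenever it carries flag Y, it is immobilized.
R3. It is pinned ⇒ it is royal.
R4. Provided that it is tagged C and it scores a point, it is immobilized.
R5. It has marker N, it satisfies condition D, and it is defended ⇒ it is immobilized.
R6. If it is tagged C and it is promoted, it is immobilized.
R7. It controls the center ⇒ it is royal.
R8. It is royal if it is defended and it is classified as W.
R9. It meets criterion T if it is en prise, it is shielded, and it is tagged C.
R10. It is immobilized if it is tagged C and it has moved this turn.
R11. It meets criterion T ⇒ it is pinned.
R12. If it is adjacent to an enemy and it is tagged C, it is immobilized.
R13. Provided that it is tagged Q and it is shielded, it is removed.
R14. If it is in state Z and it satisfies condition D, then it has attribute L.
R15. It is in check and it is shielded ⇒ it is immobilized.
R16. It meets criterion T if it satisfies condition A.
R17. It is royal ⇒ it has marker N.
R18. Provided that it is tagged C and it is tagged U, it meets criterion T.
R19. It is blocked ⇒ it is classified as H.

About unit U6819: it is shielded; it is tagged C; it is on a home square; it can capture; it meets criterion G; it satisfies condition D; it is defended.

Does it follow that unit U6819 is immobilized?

No

Forward chaining from the given facts derives: nothing new.
Rules concluding "it is immobilized": R2 needs "it carries flag Y"; R4 needs "it scores a point"; R5 needs "it has marker N"; R6 needs "it is promoted"; R10 needs "it has moved this turn"; R12 needs "it is adjacent to an enemy"; R15 needs "it is in check" — none of these are established.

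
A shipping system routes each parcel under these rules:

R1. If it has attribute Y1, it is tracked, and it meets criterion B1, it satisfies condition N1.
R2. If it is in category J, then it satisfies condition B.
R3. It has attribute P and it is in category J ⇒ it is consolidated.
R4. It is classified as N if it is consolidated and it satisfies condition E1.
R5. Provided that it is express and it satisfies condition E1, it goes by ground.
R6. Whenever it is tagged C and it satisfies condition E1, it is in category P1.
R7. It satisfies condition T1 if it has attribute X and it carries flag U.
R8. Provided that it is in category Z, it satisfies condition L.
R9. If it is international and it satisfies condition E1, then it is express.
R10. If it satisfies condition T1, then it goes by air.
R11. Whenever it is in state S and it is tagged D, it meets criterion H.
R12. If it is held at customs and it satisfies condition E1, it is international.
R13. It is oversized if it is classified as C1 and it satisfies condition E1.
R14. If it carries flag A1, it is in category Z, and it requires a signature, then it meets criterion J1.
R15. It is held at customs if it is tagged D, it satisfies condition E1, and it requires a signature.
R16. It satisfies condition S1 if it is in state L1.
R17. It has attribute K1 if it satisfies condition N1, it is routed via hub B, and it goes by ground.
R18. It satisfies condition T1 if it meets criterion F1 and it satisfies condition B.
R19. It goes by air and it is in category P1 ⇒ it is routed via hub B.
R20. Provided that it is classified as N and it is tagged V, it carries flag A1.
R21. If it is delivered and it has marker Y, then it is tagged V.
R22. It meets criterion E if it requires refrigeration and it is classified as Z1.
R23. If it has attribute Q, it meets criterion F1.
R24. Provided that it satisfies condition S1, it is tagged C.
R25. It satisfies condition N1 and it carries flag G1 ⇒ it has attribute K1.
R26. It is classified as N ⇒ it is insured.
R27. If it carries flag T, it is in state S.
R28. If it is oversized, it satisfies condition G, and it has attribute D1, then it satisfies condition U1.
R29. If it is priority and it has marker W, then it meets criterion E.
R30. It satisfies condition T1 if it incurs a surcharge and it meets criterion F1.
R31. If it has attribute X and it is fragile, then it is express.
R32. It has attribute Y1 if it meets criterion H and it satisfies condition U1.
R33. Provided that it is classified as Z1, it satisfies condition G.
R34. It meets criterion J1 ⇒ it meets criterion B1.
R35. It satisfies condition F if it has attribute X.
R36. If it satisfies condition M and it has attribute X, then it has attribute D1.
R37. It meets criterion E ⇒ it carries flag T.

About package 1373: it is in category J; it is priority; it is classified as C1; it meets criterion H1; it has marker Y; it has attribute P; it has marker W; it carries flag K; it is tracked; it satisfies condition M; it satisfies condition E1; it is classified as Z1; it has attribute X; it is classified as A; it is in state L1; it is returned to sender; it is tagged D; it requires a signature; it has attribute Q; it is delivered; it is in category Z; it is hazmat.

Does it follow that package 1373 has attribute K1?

Yes

By R2 (it is in category J): it satisfies condition B.
By R3 (it has attribute P, it is in category J): it is consolidated.
By R4 (it is consolidated, it satisfies condition E1): it is classified as N.
By R13 (it is classified as C1, it satisfies condition E1): it is oversized.
By R15 (it is tagged D, it satisfies condition E1, it requires a signature): it is held at customs.
By R16 (it is in state L1): it satisfies condition S1.
By R21 (it is delivered, it has marker Y): it is tagged V.
By R23 (it has attribute Q): it meets criterion F1.
By R24 (it satisfies condition S1): it is tagged C.
By R29 (it is priority, it has marker W): it meets criterion E.
By R33 (it is classified as Z1): it satisfies condition G.
By R36 (it satisfies condition M, it has attribute X): it has attribute D1.
By R37 (it meets criterion E): it carries flag T.
By R6 (it is tagged C, it satisfies condition E1): it is in category P1.
By R12 (it is held at customs, it satisfies condition E1): it is international.
By R18 (it meets criterion F1, it satisfies condition B): it satisfies condition T1.
By R20 (it is classified as N, it is tagged V): it carries flag A1.
By R27 (it carries flag T): it is in state S.
By R28 (it is oversized, it satisfies condition G, it has attribute D1): it satisfies condition U1.
By R9 (it is international, it satisfies condition E1): it is express.
By R10 (it satisfies condition T1): it goes by air.
By R11 (it is in state S, it is tagged D): it meets criterion H.
By R14 (it carries flag A1, it is in category Z, it requires a signature): it meets criterion J1.
By R19 (it goes by air, it is in category P1): it is routed via hub B.
By R32 (it meets criterion H, it satisfies condition U1): it has attribute Y1.
By R34 (it meets criterion J1): it meets criterion B1.
By R1 (it has attribute Y1, it is tracked, it meets criterion B1): it satisfies condition N1.
By R5 (it is express, it satisfies condition E1): it goes by ground.
By R17 (it satisfies condition N1, it is routed via hub B, it goes by ground): it has attribute K1.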